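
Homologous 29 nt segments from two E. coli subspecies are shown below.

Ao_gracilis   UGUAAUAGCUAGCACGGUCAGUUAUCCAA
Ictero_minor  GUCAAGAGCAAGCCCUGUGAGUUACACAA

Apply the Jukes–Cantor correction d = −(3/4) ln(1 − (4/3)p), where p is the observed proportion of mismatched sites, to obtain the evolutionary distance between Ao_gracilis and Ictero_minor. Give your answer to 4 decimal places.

0.4618

Mismatches occur at site 1 (U/G), site 2 (G/U), site 3 (U/C), site 6 (U/G), site 10 (U/A), site 14 (A/C), site 16 (G/U), site 19 (C/G), site 25 (U/C), site 26 (C/A).
p = 10/29 = 0.344828.
d = −0.75 · ln(1 − (4/3)·0.344828) = −0.75 · ln(0.540229) = −0.75 · (-0.615762) = 0.4618.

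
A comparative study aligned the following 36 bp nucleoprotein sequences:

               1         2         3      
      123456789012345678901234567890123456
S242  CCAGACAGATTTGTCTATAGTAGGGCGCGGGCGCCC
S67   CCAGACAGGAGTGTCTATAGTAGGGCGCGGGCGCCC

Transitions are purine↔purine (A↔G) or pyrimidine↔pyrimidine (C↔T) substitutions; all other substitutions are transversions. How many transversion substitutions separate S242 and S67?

Differing sites — 9:A/G (Ti); 10:T/A (Tv); 11:T/G (Tv).
Of the 3 differences, 1 transition and 2 transversions, so the answer is 2.

2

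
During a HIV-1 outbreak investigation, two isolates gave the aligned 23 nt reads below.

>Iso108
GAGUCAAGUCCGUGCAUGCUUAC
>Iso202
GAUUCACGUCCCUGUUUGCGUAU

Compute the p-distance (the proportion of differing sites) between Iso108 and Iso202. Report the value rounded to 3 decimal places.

0.304

The sequences differ at positions 3 (G/U), 7 (A/C), 12 (G/C), 15 (C/U), 16 (A/U), 20 (U/G), 23 (C/U).
There are 7 differences over 23 sites, so p = 7/23 = 0.304.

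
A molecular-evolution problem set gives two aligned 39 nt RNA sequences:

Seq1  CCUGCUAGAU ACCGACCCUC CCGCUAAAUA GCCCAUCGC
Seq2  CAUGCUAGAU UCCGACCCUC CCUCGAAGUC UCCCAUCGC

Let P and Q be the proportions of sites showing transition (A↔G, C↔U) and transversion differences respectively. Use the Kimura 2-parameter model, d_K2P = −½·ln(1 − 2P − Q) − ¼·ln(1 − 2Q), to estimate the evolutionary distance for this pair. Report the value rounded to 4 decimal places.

0.2067

Differing sites — 2:C/A (Tv); 11:A/U (Tv); 23:G/U (Tv); 25:U/G (Tv); 28:A/G (Ti); 30:A/C (Tv); 31:G/U (Tv).
Of the 7 differences, 1 transition and 6 transversions over 39 sites: P = 1/39 = 0.025641, Q = 6/39 = 0.153846.
d = −0.5·ln(0.794872) − 0.25·ln(0.692308) = −0.5·(-0.229574) − 0.25·(-0.367724) = 0.2067.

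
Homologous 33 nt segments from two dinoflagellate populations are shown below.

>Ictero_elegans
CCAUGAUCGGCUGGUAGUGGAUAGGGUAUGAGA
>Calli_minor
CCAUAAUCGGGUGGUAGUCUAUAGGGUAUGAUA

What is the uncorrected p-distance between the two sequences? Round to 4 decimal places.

0.1515

Differing sites — 5:G/A; 11:C/G; 19:G/C; 20:G/U; 32:G/U.
There are 5 differences over 33 sites, so p = 5/33 = 0.1515.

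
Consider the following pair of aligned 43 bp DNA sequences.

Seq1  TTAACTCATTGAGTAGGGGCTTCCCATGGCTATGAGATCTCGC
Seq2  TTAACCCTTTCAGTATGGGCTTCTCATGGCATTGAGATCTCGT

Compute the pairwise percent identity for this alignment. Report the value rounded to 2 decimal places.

81.40%

Differing sites — 6:T/C; 8:A/T; 11:G/C; 16:G/T; 24:C/T; 31:T/A; 32:A/T; 43:C/T.
35 of the 43 sites match, so the percent identity is 35/43 × 100 = 81.40%.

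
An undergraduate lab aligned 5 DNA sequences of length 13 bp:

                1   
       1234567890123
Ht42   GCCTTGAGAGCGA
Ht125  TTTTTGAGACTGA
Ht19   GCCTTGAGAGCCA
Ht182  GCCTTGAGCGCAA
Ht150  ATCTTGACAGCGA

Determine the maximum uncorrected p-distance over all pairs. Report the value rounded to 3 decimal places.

Pairwise Hamming distances:
  Ht42 vs Ht125: 5
  Ht42 vs Ht19: 1
  Ht42 vs Ht182: 2
  Ht42 vs Ht150: 3
  Ht125 vs Ht19: 6
  Ht125 vs Ht182: 7
  Ht125 vs Ht150: 5
  Ht19 vs Ht182: 2
  Ht19 vs Ht150: 4
  Ht182 vs Ht150: 5
The largest is 7 mismatches, between Ht125 and Ht182; p = 7/13 = 0.538.

0.538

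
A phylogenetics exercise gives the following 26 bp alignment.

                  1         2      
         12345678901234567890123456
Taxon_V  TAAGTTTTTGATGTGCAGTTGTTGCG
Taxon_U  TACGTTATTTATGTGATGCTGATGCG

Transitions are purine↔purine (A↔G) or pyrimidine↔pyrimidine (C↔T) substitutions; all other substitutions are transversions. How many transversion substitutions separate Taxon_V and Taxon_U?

Differing sites — 3:A/C (Tv); 7:T/A (Tv); 10:G/T (Tv); 16:C/A (Tv); 17:A/T (Tv); 19:T/C (Ti); 22:T/A (Tv).
Of the 7 differences, 1 transition and 6 transversions, so the answer is 6.

6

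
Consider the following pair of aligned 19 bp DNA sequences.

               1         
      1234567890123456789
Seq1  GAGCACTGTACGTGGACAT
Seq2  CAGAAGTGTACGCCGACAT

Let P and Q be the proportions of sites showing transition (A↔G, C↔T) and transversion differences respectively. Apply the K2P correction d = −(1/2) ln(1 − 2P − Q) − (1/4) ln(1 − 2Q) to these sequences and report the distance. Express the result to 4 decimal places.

Mismatches occur at site 1 (G/C, transversion), site 4 (C/A, transversion), site 6 (C/G, transversion), site 13 (T/C, transition), site 14 (G/C, transversion).
Of the 5 differences, 1 transition and 4 transversions over 19 sites: P = 1/19 = 0.052632, Q = 4/19 = 0.210526.
d = −0.5·ln(0.684210) − 0.25·ln(0.578948) = −0.5·(-0.379490) − 0.25·(-0.546543) = 0.3264.

0.3264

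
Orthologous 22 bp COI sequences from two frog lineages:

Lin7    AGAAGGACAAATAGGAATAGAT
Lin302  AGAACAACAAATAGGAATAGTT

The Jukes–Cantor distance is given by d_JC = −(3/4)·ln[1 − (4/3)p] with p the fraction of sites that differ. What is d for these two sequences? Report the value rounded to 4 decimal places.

The sequences differ at positions 5 (G/C), 6 (G/A), 21 (A/T).
p = 3/22 = 0.136364.
d = −0.75 · ln(1 − (4/3)·0.136364) = −0.75 · ln(0.818181) = −0.75 · (-0.200672) = 0.1505.

0.1505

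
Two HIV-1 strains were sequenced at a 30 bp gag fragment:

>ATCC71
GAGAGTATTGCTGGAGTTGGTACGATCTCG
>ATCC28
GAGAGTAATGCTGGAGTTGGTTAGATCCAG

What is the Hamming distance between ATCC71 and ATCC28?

5

The sequences differ at positions 8 (T/A), 22 (A/T), 23 (C/A), 28 (T/C), 29 (C/A).
That gives 5 mismatches out of 30 aligned sites, so the Hamming distance is 5.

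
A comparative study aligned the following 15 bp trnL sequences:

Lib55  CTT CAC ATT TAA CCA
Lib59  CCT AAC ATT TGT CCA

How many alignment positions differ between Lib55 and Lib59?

The sequences differ at positions 2 (T/C), 4 (C/A), 11 (A/G), 12 (A/T).
That gives 4 mismatches out of 15 aligned sites, so the Hamming distance is 4.

4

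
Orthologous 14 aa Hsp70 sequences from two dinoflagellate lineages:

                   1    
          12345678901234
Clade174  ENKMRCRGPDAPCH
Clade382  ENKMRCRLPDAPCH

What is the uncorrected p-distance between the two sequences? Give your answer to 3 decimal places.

0.071

A single mismatch occurs at site 8 (G↔L).
There are 1 differences over 14 sites, so p = 1/14 = 0.071.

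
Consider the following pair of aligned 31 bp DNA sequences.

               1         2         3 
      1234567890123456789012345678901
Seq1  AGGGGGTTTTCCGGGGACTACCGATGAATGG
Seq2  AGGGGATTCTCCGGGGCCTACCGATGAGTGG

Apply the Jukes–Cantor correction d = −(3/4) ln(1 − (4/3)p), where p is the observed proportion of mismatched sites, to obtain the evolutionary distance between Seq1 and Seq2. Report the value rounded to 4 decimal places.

0.1416

Mismatches occur at site 6 (G→A), site 9 (T→C), site 17 (A→C), site 28 (A→G).
p = 4/31 = 0.129032.
d = −0.75 · ln(1 − (4/3)·0.129032) = −0.75 · ln(0.827957) = −0.75 · (-0.188794) = 0.1416.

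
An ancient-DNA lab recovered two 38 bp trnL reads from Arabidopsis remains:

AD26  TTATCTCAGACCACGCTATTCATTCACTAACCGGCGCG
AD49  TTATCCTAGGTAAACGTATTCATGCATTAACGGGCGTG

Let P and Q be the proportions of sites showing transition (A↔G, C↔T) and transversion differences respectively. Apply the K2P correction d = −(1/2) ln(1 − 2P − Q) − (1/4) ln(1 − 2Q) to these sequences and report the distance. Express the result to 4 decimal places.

Mismatches occur at site 6 (T/C, transition), site 7 (C/T, transition), site 10 (A/G, transition), site 11 (C/T, transition), site 12 (C/A, transversion), site 14 (C/A, transversion), site 15 (G/C, transversion), site 16 (C/G, transversion), site 24 (T/G, transversion), site 27 (C/T, transition), site 32 (C/G, transversion), site 37 (C/T, transition).
Of the 12 differences, 6 transitions and 6 transversions over 38 sites: P = 6/38 = 0.157895, Q = 6/38 = 0.157895.
d = −0.5·ln(0.526315) − 0.25·ln(0.684210) = −0.5·(-0.641855) − 0.25·(-0.379490) = 0.4158.

0.4158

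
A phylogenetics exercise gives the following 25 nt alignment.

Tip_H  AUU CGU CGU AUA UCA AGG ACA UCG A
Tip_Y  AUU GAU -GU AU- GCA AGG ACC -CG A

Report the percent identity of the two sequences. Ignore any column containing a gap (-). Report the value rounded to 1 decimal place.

Excluding the 3 gap columns leaves 22 comparable sites.
Differing sites — 4:C/G; 5:G/A; 13:U/G; 21:A/C.
18 of the 22 comparable sites match, so the percent identity is 18/22 × 100 = 81.8%.

81.8%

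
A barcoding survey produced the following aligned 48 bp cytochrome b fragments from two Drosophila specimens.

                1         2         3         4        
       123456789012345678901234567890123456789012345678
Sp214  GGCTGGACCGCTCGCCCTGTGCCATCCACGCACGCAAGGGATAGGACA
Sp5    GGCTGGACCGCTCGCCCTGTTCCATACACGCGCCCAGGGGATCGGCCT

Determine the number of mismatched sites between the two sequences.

Differing sites — 21:G/T; 26:C/A; 32:A/G; 34:G/C; 37:A/G; 43:A/C; 46:A/C; 48:A/T.
That gives 8 mismatches out of 48 aligned sites, so the Hamming distance is 8.

8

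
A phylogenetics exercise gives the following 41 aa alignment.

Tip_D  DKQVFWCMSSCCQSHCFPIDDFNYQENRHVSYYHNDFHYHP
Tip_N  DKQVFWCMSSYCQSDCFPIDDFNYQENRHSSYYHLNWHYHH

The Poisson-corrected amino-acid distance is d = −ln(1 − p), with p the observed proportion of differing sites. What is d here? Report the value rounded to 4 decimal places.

0.1872

The sequences differ at positions 11 (C/Y), 15 (H/D), 30 (V/S), 35 (N/L), 36 (D/N), 37 (F/W), 41 (P/H).
p = 7/41 = 0.170732.
d = −ln(1 − 0.170732) = −ln(0.829268) = 0.1872.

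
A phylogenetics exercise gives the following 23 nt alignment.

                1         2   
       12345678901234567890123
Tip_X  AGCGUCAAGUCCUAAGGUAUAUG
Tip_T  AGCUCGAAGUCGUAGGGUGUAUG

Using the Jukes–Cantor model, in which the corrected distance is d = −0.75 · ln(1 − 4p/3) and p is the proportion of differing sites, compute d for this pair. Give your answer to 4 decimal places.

0.3206

Mismatches occur at site 4 (G↔U), site 5 (U↔C), site 6 (C↔G), site 12 (C↔G), site 15 (A↔G), site 19 (A↔G).
p = 6/23 = 0.260870.
d = −0.75 · ln(1 − (4/3)·0.260870) = −0.75 · ln(0.652173) = −0.75 · (-0.427445) = 0.3206.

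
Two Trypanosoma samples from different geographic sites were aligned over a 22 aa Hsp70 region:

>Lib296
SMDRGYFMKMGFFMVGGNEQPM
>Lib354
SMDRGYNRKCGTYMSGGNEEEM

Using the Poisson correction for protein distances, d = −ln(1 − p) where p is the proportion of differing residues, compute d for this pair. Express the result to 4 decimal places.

0.4520

Differing sites — 7:F/N; 8:M/R; 10:M/C; 12:F/T; 13:F/Y; 15:V/S; 20:Q/E; 21:P/E.
p = 8/22 = 0.363636.
d = −ln(1 − 0.363636) = −ln(0.636364) = 0.4520.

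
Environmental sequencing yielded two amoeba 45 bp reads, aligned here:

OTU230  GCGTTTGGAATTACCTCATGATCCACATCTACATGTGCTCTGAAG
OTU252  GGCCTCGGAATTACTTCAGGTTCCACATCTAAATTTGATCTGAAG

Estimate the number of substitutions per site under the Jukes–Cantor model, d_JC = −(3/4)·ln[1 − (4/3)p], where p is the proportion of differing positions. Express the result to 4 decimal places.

Differing sites — 2:C/G; 3:G/C; 4:T/C; 6:T/C; 15:C/T; 19:T/G; 21:A/T; 32:C/A; 35:G/T; 38:C/A.
p = 10/45 = 0.222222.
d = −0.75 · ln(1 − (4/3)·0.222222) = −0.75 · ln(0.703704) = −0.75 · (-0.351397) = 0.2635.

0.2635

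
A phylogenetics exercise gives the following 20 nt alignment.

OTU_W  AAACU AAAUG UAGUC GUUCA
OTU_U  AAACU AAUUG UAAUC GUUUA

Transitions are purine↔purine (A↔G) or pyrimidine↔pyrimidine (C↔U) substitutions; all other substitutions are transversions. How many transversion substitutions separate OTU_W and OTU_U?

Mismatches occur at site 8 (A→U, transversion), site 13 (G→A, transition), site 19 (C→U, transition).
Of the 3 differences, 2 transitions and 1 transversion, so the answer is 1.

1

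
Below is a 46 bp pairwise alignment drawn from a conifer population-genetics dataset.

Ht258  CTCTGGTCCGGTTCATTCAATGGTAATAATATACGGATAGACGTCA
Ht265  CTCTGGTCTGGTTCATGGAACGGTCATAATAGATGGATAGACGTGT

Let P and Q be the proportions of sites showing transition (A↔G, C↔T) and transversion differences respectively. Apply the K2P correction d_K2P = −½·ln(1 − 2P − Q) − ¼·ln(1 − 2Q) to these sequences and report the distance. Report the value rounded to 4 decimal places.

0.2267

The sequences differ at positions 9 (C/T, transition), 17 (T/G, transversion), 18 (C/G, transversion), 21 (T/C, transition), 25 (A/C, transversion), 32 (T/G, transversion), 34 (C/T, transition), 45 (C/G, transversion), 46 (A/T, transversion).
Of the 9 differences, 3 transitions and 6 transversions over 46 sites: P = 3/46 = 0.065217, Q = 6/46 = 0.130435.
d = −0.5·ln(0.739131) − 0.25·ln(0.739130) = −0.5·(-0.302280) − 0.25·(-0.302281) = 0.2267.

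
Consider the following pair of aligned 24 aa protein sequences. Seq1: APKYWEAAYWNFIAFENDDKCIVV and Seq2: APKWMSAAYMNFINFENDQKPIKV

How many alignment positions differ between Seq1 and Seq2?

Differing sites — 4:Y/W; 5:W/M; 6:E/S; 10:W/M; 14:A/N; 19:D/Q; 21:C/P; 23:V/K.
That gives 8 mismatches out of 24 aligned sites, so the Hamming distance is 8.

8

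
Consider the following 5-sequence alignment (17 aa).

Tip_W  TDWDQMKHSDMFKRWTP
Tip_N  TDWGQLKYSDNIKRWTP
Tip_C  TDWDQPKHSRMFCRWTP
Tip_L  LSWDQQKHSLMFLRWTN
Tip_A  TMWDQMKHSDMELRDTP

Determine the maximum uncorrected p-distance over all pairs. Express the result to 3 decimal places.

0.588

Pairwise Hamming distances:
  Tip_W vs Tip_N: 5
  Tip_W vs Tip_C: 3
  Tip_W vs Tip_L: 6
  Tip_W vs Tip_A: 4
  Tip_N vs Tip_C: 7
  Tip_N vs Tip_L: 10
  Tip_N vs Tip_A: 8
  Tip_C vs Tip_L: 6
  Tip_C vs Tip_A: 6
  Tip_L vs Tip_A: 7
The largest is 10 mismatches, between Tip_N and Tip_L; p = 10/17 = 0.588.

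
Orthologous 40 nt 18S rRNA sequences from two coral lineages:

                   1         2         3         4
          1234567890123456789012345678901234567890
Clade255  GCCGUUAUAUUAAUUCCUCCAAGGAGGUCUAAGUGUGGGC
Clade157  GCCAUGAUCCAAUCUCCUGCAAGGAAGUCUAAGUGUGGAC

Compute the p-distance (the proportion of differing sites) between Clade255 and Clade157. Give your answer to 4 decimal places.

0.2500

Mismatches occur at site 4 (G→A), site 6 (U→G), site 9 (A→C), site 10 (U→C), site 11 (U→A), site 13 (A→U), site 14 (U→C), site 19 (C→G), site 26 (G→A), site 39 (G→A).
There are 10 differences over 40 sites, so p = 10/40 = 0.2500.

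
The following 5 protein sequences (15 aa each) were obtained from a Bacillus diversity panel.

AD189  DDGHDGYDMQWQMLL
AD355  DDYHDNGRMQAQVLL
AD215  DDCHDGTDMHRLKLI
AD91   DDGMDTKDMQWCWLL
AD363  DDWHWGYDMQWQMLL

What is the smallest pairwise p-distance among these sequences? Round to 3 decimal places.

0.133

Pairwise Hamming distances:
  AD189 vs AD355: 6
  AD189 vs AD215: 7
  AD189 vs AD91: 5
  AD189 vs AD363: 2
  AD355 vs AD215: 9
  AD355 vs AD91: 8
  AD355 vs AD363: 7
  AD215 vs AD91: 9
  AD215 vs AD363: 8
  AD91 vs AD363: 7
The smallest is 2 mismatches, between AD189 and AD363; p = 2/15 = 0.133.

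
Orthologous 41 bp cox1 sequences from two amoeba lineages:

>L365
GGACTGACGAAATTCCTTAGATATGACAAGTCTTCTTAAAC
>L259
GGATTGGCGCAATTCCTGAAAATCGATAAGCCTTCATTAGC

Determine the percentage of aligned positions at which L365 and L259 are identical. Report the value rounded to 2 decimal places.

Mismatches occur at site 4 (C→T), site 7 (A→G), site 10 (A→C), site 18 (T→G), site 20 (G→A), site 22 (T→A), site 23 (A→T), site 24 (T→C), site 27 (C→T), site 31 (T→C), site 36 (T→A), site 38 (A→T), site 40 (A→G).
28 of the 41 sites match, so the percent identity is 28/41 × 100 = 68.29%.

68.29%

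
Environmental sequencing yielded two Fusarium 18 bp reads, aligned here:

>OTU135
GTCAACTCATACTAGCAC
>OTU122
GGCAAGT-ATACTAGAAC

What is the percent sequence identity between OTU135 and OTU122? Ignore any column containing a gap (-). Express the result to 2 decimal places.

82.35%

Excluding the 1 gap column leaves 17 comparable sites.
Differing sites — 2:T/G; 6:C/G; 16:C/A.
14 of the 17 comparable sites match, so the percent identity is 14/17 × 100 = 82.35%.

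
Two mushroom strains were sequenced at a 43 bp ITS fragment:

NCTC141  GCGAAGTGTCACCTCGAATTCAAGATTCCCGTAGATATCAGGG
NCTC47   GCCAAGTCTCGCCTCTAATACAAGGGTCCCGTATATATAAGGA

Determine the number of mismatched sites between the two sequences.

10

The sequences differ at positions 3 (G/C), 8 (G/C), 11 (A/G), 16 (G/T), 20 (T/A), 25 (A/G), 26 (T/G), 34 (G/T), 39 (C/A), 43 (G/A).
That gives 10 mismatches out of 43 aligned sites, so the Hamming distance is 10.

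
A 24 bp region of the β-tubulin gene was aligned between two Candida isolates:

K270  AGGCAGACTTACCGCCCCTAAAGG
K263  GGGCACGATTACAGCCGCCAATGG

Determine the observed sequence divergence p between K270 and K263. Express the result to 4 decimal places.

Mismatches occur at site 1 (A/G), site 6 (G/C), site 7 (A/G), site 8 (C/A), site 13 (C/A), site 17 (C/G), site 19 (T/C), site 22 (A/T).
There are 8 differences over 24 sites, so p = 8/24 = 0.3333.

0.3333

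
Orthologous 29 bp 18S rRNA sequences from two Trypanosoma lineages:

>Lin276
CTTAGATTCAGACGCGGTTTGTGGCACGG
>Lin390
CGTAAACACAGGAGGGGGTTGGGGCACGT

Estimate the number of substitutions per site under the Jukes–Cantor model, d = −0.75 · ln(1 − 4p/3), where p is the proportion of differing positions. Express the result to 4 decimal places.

Differing sites — 2:T/G; 5:G/A; 7:T/C; 8:T/A; 12:A/G; 13:C/A; 15:C/G; 18:T/G; 22:T/G; 29:G/T.
p = 10/29 = 0.344828.
d = −0.75 · ln(1 − (4/3)·0.344828) = −0.75 · ln(0.540229) = −0.75 · (-0.615762) = 0.4618.

0.4618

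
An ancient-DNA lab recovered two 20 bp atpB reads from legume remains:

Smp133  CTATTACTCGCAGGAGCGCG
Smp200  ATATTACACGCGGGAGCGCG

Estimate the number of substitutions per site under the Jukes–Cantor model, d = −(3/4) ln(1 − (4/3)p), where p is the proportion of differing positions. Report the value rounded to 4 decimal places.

Differing sites — 1:C/A; 8:T/A; 12:A/G.
p = 3/20 = 0.150000.
d = −0.75 · ln(1 − (4/3)·0.150000) = −0.75 · ln(0.800000) = −0.75 · (-0.223144) = 0.1674.

0.1674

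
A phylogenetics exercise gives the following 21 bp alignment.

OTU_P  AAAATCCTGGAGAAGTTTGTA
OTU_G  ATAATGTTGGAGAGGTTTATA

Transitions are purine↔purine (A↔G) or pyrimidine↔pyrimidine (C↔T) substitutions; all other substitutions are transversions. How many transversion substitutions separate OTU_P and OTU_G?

Differing sites — 2:A/T (Tv); 6:C/G (Tv); 7:C/T (Ti); 14:A/G (Ti); 19:G/A (Ti).
Of the 5 differences, 3 transitions and 2 transversions, so the answer is 2.

2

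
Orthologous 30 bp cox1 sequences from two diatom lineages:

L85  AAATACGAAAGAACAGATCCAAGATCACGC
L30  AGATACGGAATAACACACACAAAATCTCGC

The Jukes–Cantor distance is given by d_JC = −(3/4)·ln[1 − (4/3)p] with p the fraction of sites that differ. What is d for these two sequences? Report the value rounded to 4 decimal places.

0.3295

Mismatches occur at site 2 (A→G), site 8 (A→G), site 11 (G→T), site 16 (G→C), site 18 (T→C), site 19 (C→A), site 23 (G→A), site 27 (A→T).
p = 8/30 = 0.266667.
d = −0.75 · ln(1 − (4/3)·0.266667) = −0.75 · ln(0.644444) = −0.75 · (-0.439367) = 0.3295.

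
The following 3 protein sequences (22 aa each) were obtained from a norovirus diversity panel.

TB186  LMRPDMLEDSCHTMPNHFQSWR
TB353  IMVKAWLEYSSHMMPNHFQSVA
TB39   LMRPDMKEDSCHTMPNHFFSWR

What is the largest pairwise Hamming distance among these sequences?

Pairwise Hamming distances:
  TB186 vs TB353: 10
  TB186 vs TB39: 2
  TB353 vs TB39: 12
The largest is 12, between TB353 and TB39.

12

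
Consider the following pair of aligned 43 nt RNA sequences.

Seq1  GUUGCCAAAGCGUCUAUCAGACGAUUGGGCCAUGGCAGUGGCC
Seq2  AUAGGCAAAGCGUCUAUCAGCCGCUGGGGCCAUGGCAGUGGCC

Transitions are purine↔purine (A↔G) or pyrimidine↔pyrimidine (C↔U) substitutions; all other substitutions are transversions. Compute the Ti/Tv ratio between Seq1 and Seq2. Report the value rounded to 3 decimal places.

Differing sites — 1:G/A (Ti); 3:U/A (Tv); 5:C/G (Tv); 21:A/C (Tv); 24:A/C (Tv); 26:U/G (Tv).
Of the 6 differences, 1 transition and 5 transversions, so Ti/Tv = 1/5 = 0.200.

0.200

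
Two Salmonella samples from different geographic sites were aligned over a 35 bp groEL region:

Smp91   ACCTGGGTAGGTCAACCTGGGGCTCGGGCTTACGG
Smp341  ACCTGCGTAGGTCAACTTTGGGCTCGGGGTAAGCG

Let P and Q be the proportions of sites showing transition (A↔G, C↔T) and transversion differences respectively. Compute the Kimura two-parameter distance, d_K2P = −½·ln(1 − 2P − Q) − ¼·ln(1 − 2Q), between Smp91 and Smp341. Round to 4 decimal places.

The sequences differ at positions 6 (G/C, transversion), 17 (C/T, transition), 19 (G/T, transversion), 29 (C/G, transversion), 31 (T/A, transversion), 33 (C/G, transversion), 34 (G/C, transversion).
Of the 7 differences, 1 transition and 6 transversions over 35 sites: P = 1/35 = 0.028571, Q = 6/35 = 0.171429.
d = −0.5·ln(0.771429) − 0.25·ln(0.657142) = −0.5·(-0.259511) − 0.25·(-0.419855) = 0.2347.

0.2347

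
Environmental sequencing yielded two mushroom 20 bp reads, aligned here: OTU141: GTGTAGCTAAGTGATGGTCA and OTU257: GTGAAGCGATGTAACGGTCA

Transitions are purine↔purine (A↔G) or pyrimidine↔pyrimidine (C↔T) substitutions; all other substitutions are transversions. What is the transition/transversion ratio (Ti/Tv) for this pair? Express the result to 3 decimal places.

0.667

Differing sites — 4:T/A (Tv); 8:T/G (Tv); 10:A/T (Tv); 13:G/A (Ti); 15:T/C (Ti).
Of the 5 differences, 2 transitions and 3 transversions, so Ti/Tv = 2/3 = 0.667.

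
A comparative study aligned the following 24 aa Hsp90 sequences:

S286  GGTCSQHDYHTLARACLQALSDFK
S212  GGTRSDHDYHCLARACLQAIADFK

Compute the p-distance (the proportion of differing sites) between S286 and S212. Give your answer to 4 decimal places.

The sequences differ at positions 4 (C/R), 6 (Q/D), 11 (T/C), 20 (L/I), 21 (S/A).
There are 5 differences over 24 sites, so p = 5/24 = 0.2083.

0.2083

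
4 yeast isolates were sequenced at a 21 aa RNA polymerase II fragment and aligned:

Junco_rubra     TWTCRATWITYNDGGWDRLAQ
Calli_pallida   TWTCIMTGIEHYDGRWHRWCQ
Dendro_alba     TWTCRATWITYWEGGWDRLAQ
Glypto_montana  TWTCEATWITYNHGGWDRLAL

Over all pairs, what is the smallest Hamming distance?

Pairwise Hamming distances:
  Junco_rubra vs Calli_pallida: 10
  Junco_rubra vs Dendro_alba: 2
  Junco_rubra vs Glypto_montana: 3
  Calli_pallida vs Dendro_alba: 11
  Calli_pallida vs Glypto_montana: 12
  Dendro_alba vs Glypto_montana: 4
The smallest is 2, between Junco_rubra and Dendro_alba.

2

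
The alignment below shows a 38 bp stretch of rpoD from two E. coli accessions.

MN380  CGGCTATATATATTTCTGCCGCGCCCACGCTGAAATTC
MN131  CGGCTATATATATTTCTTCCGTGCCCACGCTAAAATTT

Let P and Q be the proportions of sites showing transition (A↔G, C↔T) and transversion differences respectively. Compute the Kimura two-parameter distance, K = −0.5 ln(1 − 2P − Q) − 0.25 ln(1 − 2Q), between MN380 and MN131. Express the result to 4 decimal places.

Differing sites — 18:G/T (Tv); 22:C/T (Ti); 32:G/A (Ti); 38:C/T (Ti).
Of the 4 differences, 3 transitions and 1 transversion over 38 sites: P = 3/38 = 0.078947, Q = 1/38 = 0.026316.
d = −0.5·ln(0.815790) − 0.25·ln(0.947368) = −0.5·(-0.203598) − 0.25·(-0.054068) = 0.1153.

0.1153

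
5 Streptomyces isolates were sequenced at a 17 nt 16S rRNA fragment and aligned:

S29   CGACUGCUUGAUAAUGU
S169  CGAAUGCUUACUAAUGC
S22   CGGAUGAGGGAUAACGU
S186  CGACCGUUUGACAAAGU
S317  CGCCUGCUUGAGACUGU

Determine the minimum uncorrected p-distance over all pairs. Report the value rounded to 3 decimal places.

Pairwise Hamming distances:
  S29 vs S169: 4
  S29 vs S22: 6
  S29 vs S186: 4
  S29 vs S317: 3
  S169 vs S22: 8
  S169 vs S186: 8
  S169 vs S317: 7
  S22 vs S186: 8
  S22 vs S317: 8
  S186 vs S317: 6
The smallest is 3 mismatches, between S29 and S317; p = 3/17 = 0.176.

0.176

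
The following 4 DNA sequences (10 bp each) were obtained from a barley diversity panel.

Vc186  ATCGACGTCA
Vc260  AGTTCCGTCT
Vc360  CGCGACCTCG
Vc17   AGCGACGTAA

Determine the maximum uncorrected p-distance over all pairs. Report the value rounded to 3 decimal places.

0.600

Pairwise Hamming distances:
  Vc186 vs Vc260: 5
  Vc186 vs Vc360: 4
  Vc186 vs Vc17: 2
  Vc260 vs Vc360: 6
  Vc260 vs Vc17: 5
  Vc360 vs Vc17: 4
The largest is 6 mismatches, between Vc260 and Vc360; p = 6/10 = 0.600.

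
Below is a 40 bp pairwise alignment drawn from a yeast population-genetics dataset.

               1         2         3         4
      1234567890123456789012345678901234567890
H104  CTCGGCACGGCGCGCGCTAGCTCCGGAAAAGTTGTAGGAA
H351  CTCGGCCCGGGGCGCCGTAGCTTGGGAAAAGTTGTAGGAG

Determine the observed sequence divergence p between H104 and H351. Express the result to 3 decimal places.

0.175

The sequences differ at positions 7 (A/C), 11 (C/G), 16 (G/C), 17 (C/G), 23 (C/T), 24 (C/G), 40 (A/G).
There are 7 differences over 40 sites, so p = 7/40 = 0.175.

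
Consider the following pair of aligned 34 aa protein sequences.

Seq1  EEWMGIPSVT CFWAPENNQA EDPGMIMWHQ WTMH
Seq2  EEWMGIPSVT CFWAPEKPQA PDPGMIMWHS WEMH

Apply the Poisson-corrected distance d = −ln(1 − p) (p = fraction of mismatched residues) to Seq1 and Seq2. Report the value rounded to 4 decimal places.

0.1591

Mismatches occur at site 17 (N→K), site 18 (N→P), site 21 (E→P), site 30 (Q→S), site 32 (T→E).
p = 5/34 = 0.147059.
d = −ln(1 − 0.147059) = −ln(0.852941) = 0.1591.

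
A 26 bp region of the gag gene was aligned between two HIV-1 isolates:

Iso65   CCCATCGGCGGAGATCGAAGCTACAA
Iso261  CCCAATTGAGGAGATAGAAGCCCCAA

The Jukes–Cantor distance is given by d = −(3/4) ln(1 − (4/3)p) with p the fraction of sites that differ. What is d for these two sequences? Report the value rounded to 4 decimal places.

0.3335

Differing sites — 5:T/A; 6:C/T; 7:G/T; 9:C/A; 16:C/A; 22:T/C; 23:A/C.
p = 7/26 = 0.269231.
d = −0.75 · ln(1 − (4/3)·0.269231) = −0.75 · ln(0.641025) = −0.75 · (-0.444687) = 0.3335.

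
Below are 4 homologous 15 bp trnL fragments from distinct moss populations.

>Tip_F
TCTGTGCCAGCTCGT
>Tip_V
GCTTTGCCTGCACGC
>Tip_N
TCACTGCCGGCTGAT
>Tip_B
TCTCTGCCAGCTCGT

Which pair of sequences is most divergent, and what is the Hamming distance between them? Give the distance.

Pairwise Hamming distances:
  Tip_F vs Tip_V: 5
  Tip_F vs Tip_N: 5
  Tip_F vs Tip_B: 1
  Tip_V vs Tip_N: 8
  Tip_V vs Tip_B: 5
  Tip_N vs Tip_B: 4
The largest is 8, between Tip_V and Tip_N.

8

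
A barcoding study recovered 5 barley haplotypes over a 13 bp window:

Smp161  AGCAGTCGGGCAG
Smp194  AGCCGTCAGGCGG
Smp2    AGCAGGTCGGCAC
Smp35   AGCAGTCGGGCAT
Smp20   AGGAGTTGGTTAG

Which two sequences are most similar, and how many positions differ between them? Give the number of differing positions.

Pairwise Hamming distances:
  Smp161 vs Smp194: 3
  Smp161 vs Smp2: 4
  Smp161 vs Smp35: 1
  Smp161 vs Smp20: 4
  Smp194 vs Smp2: 6
  Smp194 vs Smp35: 4
  Smp194 vs Smp20: 7
  Smp2 vs Smp35: 4
  Smp2 vs Smp20: 6
  Smp35 vs Smp20: 5
The smallest is 1, between Smp161 and Smp35.

1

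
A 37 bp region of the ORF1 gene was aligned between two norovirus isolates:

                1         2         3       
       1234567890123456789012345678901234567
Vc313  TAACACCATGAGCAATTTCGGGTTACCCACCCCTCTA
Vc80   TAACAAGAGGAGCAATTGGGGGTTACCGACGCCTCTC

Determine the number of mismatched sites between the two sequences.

8

Differing sites — 6:C/A; 7:C/G; 9:T/G; 18:T/G; 19:C/G; 28:C/G; 31:C/G; 37:A/C.
That gives 8 mismatches out of 37 aligned sites, so the Hamming distance is 8.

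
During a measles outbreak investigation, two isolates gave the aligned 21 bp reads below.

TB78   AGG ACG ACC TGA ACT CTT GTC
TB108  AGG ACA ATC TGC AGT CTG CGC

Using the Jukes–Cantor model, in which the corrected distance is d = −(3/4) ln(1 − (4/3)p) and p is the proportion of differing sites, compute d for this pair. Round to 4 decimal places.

0.4408

Mismatches occur at site 6 (G→A), site 8 (C→T), site 12 (A→C), site 14 (C→G), site 18 (T→G), site 19 (G→C), site 20 (T→G).
p = 7/21 = 0.333333.
d = −0.75 · ln(1 − (4/3)·0.333333) = −0.75 · ln(0.555556) = −0.75 · (-0.587786) = 0.4408.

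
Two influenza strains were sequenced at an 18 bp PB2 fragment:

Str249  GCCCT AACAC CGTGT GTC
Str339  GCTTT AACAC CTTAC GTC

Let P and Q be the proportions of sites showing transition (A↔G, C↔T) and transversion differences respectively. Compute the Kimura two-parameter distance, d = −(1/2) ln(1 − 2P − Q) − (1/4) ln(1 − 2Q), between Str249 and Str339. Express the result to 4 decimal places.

The sequences differ at positions 3 (C/T, transition), 4 (C/T, transition), 12 (G/T, transversion), 14 (G/A, transition), 15 (T/C, transition).
Of the 5 differences, 4 transitions and 1 transversion over 18 sites: P = 4/18 = 0.222222, Q = 1/18 = 0.055556.
d = −0.5·ln(0.500000) − 0.25·ln(0.888888) = −0.5·(-0.693147) − 0.25·(-0.117784) = 0.3760.

0.3760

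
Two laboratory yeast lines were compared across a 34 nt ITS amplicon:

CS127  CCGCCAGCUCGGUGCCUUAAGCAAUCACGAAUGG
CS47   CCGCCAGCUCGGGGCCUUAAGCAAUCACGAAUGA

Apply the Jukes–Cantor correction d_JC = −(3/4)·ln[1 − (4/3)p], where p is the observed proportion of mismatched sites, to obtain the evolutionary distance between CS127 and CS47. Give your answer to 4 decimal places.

0.0613

Differing sites — 13:U/G; 34:G/A.
p = 2/34 = 0.058824.
d = −0.75 · ln(1 − (4/3)·0.058824) = −0.75 · ln(0.921568) = −0.75 · (-0.081679) = 0.0613.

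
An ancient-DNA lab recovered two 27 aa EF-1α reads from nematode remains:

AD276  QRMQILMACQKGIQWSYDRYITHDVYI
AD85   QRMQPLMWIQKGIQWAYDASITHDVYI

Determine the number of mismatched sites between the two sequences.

The sequences differ at positions 5 (I/P), 8 (A/W), 9 (C/I), 16 (S/A), 19 (R/A), 20 (Y/S).
That gives 6 mismatches out of 27 aligned sites, so the Hamming distance is 6.

6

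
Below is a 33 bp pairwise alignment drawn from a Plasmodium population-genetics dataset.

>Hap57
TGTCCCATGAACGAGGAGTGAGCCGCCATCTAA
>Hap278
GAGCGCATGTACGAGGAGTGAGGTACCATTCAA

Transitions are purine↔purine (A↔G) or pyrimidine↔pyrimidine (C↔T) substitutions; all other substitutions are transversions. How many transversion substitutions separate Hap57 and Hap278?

5

Differing sites — 1:T/G (Tv); 2:G/A (Ti); 3:T/G (Tv); 5:C/G (Tv); 10:A/T (Tv); 23:C/G (Tv); 24:C/T (Ti); 25:G/A (Ti); 30:C/T (Ti); 31:T/C (Ti).
Of the 10 differences, 5 transitions and 5 transversions, so the answer is 5.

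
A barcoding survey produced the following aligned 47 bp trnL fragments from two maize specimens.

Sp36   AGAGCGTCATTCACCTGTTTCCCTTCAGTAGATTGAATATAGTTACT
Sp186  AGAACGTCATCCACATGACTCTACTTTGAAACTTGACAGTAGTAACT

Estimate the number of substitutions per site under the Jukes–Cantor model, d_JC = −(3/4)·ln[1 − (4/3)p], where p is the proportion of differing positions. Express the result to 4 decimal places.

Mismatches occur at site 4 (G/A), site 11 (T/C), site 15 (C/A), site 18 (T/A), site 19 (T/C), site 22 (C/T), site 23 (C/A), site 24 (T/C), site 26 (C/T), site 27 (A/T), site 29 (T/A), site 31 (G/A), site 32 (A/C), site 37 (A/C), site 38 (T/A), site 39 (A/G), site 44 (T/A).
p = 17/47 = 0.361702.
d = −0.75 · ln(1 − (4/3)·0.361702) = −0.75 · ln(0.517731) = −0.75 · (-0.658299) = 0.4937.

0.4937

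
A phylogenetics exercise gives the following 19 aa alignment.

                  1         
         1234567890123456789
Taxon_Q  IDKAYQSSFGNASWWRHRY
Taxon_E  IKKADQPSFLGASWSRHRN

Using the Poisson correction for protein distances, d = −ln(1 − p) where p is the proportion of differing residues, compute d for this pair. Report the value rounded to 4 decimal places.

Differing sites — 2:D/K; 5:Y/D; 7:S/P; 10:G/L; 11:N/G; 15:W/S; 19:Y/N.
p = 7/19 = 0.368421.
d = −ln(1 − 0.368421) = −ln(0.631579) = 0.4595.

0.4595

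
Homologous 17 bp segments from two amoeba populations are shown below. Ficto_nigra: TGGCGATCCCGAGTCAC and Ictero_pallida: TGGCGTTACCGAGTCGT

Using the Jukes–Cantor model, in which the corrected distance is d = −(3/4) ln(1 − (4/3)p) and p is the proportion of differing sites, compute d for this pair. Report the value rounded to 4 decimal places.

0.2824

The sequences differ at positions 6 (A/T), 8 (C/A), 16 (A/G), 17 (C/T).
p = 4/17 = 0.235294.
d = −0.75 · ln(1 − (4/3)·0.235294) = −0.75 · ln(0.686275) = −0.75 · (-0.376477) = 0.2824.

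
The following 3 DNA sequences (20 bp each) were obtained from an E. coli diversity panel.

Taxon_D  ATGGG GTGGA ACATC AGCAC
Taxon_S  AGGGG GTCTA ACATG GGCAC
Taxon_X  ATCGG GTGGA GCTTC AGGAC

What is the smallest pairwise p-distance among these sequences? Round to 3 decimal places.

Pairwise Hamming distances:
  Taxon_D vs Taxon_S: 5
  Taxon_D vs Taxon_X: 4
  Taxon_S vs Taxon_X: 9
The smallest is 4 mismatches, between Taxon_D and Taxon_X; p = 4/20 = 0.200.

0.200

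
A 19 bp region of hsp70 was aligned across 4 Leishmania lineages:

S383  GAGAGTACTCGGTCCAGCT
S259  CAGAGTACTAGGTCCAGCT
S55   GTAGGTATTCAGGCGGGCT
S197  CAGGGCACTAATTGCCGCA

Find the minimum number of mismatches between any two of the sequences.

2

Pairwise Hamming distances:
  S383 vs S259: 2
  S383 vs S55: 8
  S383 vs S197: 9
  S259 vs S55: 10
  S259 vs S197: 7
  S55 vs S197: 12
The smallest is 2, between S383 and S259.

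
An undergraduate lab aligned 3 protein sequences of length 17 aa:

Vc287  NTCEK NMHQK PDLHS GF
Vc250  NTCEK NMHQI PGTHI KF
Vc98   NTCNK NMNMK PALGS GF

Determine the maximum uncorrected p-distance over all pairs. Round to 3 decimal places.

0.529

Pairwise Hamming distances:
  Vc287 vs Vc250: 5
  Vc287 vs Vc98: 5
  Vc250 vs Vc98: 9
The largest is 9 mismatches, between Vc250 and Vc98; p = 9/17 = 0.529.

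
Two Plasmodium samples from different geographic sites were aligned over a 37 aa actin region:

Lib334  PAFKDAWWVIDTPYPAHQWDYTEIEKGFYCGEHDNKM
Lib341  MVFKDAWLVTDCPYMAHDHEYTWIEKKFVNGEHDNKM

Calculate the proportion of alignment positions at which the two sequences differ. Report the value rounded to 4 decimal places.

The sequences differ at positions 1 (P/M), 2 (A/V), 8 (W/L), 10 (I/T), 12 (T/C), 15 (P/M), 18 (Q/D), 19 (W/H), 20 (D/E), 23 (E/W), 27 (G/K), 29 (Y/V), 30 (C/N).
There are 13 differences over 37 sites, so p = 13/37 = 0.3514.

0.3514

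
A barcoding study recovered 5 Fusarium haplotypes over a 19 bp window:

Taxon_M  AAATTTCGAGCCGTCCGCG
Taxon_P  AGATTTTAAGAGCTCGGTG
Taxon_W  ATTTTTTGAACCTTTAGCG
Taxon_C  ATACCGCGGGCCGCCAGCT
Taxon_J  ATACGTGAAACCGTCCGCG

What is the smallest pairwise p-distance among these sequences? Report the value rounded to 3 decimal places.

0.316

Pairwise Hamming distances:
  Taxon_M vs Taxon_P: 8
  Taxon_M vs Taxon_W: 7
  Taxon_M vs Taxon_C: 8
  Taxon_M vs Taxon_J: 6
  Taxon_P vs Taxon_W: 10
  Taxon_P vs Taxon_C: 14
  Taxon_P vs Taxon_J: 10
  Taxon_W vs Taxon_C: 11
  Taxon_W vs Taxon_J: 8
  Taxon_C vs Taxon_J: 9
The smallest is 6 mismatches, between Taxon_M and Taxon_J; p = 6/19 = 0.316.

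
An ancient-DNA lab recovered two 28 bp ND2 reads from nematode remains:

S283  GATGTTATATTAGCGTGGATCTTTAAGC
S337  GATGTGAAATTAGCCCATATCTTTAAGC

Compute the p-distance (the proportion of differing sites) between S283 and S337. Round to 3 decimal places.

0.214

Mismatches occur at site 6 (T→G), site 8 (T→A), site 15 (G→C), site 16 (T→C), site 17 (G→A), site 18 (G→T).
There are 6 differences over 28 sites, so p = 6/28 = 0.214.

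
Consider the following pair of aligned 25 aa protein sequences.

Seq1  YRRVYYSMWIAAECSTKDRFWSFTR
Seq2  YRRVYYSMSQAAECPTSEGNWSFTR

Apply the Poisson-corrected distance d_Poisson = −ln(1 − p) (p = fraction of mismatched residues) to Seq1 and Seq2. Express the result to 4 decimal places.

0.3285

Mismatches occur at site 9 (W↔S), site 10 (I↔Q), site 15 (S↔P), site 17 (K↔S), site 18 (D↔E), site 19 (R↔G), site 20 (F↔N).
p = 7/25 = 0.280000.
d = −ln(1 − 0.280000) = −ln(0.720000) = 0.3285.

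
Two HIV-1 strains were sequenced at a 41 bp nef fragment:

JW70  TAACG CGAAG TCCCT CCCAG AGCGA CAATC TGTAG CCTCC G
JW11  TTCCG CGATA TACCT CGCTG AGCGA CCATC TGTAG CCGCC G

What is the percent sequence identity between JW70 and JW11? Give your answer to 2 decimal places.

Mismatches occur at site 2 (A→T), site 3 (A→C), site 9 (A→T), site 10 (G→A), site 12 (C→A), site 17 (C→G), site 19 (A→T), site 27 (A→C), site 38 (T→G).
32 of the 41 sites match, so the percent identity is 32/41 × 100 = 78.05%.

78.05%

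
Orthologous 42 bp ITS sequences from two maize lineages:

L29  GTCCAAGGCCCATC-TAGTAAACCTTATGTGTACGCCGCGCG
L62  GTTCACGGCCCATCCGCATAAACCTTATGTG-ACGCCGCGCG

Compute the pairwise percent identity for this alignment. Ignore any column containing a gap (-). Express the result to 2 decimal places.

87.50%

Excluding the 2 gap columns leaves 40 comparable sites.
Differing sites — 3:C/T; 6:A/C; 16:T/G; 17:A/C; 18:G/A.
35 of the 40 comparable sites match, so the percent identity is 35/40 × 100 = 87.50%.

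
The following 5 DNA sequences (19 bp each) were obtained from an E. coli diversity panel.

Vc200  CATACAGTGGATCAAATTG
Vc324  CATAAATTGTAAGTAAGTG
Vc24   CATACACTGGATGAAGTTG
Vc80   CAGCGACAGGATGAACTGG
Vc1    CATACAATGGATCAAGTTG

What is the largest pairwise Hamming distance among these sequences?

Pairwise Hamming distances:
  Vc200 vs Vc324: 7
  Vc200 vs Vc24: 3
  Vc200 vs Vc80: 8
  Vc200 vs Vc1: 2
  Vc324 vs Vc24: 7
  Vc324 vs Vc80: 11
  Vc324 vs Vc1: 8
  Vc24 vs Vc80: 6
  Vc24 vs Vc1: 2
  Vc80 vs Vc1: 8
The largest is 11, between Vc324 and Vc80.

11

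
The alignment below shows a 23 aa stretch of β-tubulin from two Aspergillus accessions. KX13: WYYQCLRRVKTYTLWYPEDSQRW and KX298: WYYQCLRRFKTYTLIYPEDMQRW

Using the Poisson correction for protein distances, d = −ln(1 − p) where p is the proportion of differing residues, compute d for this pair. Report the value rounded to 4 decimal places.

Differing sites — 9:V/F; 15:W/I; 20:S/M.
p = 3/23 = 0.130435.
d = −ln(1 − 0.130435) = −ln(0.869565) = 0.1398.

0.1398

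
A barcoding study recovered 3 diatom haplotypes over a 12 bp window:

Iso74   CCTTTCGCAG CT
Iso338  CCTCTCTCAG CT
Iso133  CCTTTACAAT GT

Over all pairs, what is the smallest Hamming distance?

Pairwise Hamming distances:
  Iso74 vs Iso338: 2
  Iso74 vs Iso133: 5
  Iso338 vs Iso133: 6
The smallest is 2, between Iso74 and Iso338.

2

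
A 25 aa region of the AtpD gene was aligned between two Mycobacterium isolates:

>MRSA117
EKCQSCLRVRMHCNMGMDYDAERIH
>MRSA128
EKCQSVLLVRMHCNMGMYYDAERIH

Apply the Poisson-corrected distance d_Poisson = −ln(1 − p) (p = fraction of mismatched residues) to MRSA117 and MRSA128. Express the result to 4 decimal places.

Mismatches occur at site 6 (C/V), site 8 (R/L), site 18 (D/Y).
p = 3/25 = 0.120000.
d = −ln(1 − 0.120000) = −ln(0.880000) = 0.1278.

0.1278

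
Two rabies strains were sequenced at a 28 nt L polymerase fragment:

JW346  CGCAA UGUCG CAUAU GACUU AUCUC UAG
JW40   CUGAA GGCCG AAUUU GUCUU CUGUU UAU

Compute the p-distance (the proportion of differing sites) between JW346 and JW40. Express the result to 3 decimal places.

Differing sites — 2:G/U; 3:C/G; 6:U/G; 8:U/C; 11:C/A; 14:A/U; 17:A/U; 21:A/C; 23:C/G; 25:C/U; 28:G/U.
There are 11 differences over 28 sites, so p = 11/28 = 0.393.

0.393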